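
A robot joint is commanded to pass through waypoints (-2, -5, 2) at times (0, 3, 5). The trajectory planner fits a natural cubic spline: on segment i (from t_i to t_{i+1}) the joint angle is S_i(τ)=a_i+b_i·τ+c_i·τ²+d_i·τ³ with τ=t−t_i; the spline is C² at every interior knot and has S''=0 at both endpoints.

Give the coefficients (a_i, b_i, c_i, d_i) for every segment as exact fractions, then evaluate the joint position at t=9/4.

  seg 0: a=-2 b=-47/20 c=0 d=3/20
  seg 1: a=-5 b=17/10 c=27/20 d=-9/40
S(9/4) = -7141/1280

Δ: Δ0=-1, Δ1=7/2
row 1: diag=10, rhs=27; c'=1/5, d'=27/10
back: M1=27/10
M: M0=0, M1=27/10, M2=0
seg 0: a=-2, c=M0/2=0, d=(M1−M0)/(6·3)=3/20, b=Δ0−h0·(2M0+M1)/6=-47/20
seg 1: a=-5, c=M1/2=27/20, d=(M2−M1)/(6·2)=-9/40, b=Δ1−h1·(2M1+M2)/6=17/10
t_q=9/4 → seg 0, τ=9/4; S=-2+-47/20·τ+0·τ²+3/20·τ³=-7141/1280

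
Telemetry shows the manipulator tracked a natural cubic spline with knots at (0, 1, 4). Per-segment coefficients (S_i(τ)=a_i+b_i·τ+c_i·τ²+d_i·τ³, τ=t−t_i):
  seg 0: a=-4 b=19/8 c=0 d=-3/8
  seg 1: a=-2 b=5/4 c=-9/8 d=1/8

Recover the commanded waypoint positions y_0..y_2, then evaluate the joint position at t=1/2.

y_0 = S_0(0) = a_0 = -4
y_1 = S_1(0) = a_1 = -2
y_2 = S_1(3) = -5
t_q=1/2 is in segment 0 (τ=1/2); S_0(τ)=-183/64

y_0=-4 y_1=-2 y_2=-5
S(1/2) = -183/64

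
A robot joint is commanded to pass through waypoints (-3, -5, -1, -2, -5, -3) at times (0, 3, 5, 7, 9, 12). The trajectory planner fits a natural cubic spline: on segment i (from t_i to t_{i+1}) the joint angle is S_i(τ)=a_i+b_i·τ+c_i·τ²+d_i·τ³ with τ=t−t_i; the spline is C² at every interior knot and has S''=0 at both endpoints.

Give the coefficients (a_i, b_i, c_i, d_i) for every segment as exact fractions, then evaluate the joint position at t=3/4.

  seg 0: a=-3 b=-379/224 c=0 d=689/6048
  seg 1: a=-5 b=155/112 c=689/672 d=-241/672
  seg 2: a=-1 b=397/336 c=-757/672 d=1/7
  seg 3: a=-2 b=-541/336 c=-181/672 d=109/672
  seg 4: a=-5 b=-83/112 c=473/672 d=-473/6048
S(3/4) = -60511/14336

Δ: Δ0=-2/3, Δ1=2, Δ2=-1/2, Δ3=-3/2, Δ4=2/3
row 1: diag=10, rhs=16; c'=1/5, d'=8/5
row 2: denom=8−2·1/5=38/5; d'=(-15−2·8/5)/(38/5)=-91/38
row 3: denom=8−2·5/19=142/19; d'=(-6−2·-91/38)/(142/19)=-23/142
row 4: denom=10−2·19/71=672/71; d'=(13−2·-23/142)/(672/71)=473/336
back: M4=473/336
back: M3=-23/142−19/71·473/336=-181/336
back: M2=-91/38−5/19·-181/336=-757/336
back: M1=8/5−1/5·-757/336=689/336
M: M0=0, M1=689/336, M2=-757/336, M3=-181/336, M4=473/336, M5=0
seg 0: a=-3, c=M0/2=0, d=(M1−M0)/(6·3)=689/6048, b=Δ0−h0·(2M0+M1)/6=-379/224
seg 1: a=-5, c=M1/2=689/672, d=(M2−M1)/(6·2)=-241/672, b=Δ1−h1·(2M1+M2)/6=155/112
seg 2: a=-1, c=M2/2=-757/672, d=(M3−M2)/(6·2)=1/7, b=Δ2−h2·(2M2+M3)/6=397/336
seg 3: a=-2, c=M3/2=-181/672, d=(M4−M3)/(6·2)=109/672, b=Δ3−h3·(2M3+M4)/6=-541/336
seg 4: a=-5, c=M4/2=473/672, d=(M5−M4)/(6·3)=-473/6048, b=Δ4−h4·(2M4+M5)/6=-83/112
t_q=3/4 → seg 0, τ=3/4; S=-3+-379/224·τ+0·τ²+689/6048·τ³=-60511/14336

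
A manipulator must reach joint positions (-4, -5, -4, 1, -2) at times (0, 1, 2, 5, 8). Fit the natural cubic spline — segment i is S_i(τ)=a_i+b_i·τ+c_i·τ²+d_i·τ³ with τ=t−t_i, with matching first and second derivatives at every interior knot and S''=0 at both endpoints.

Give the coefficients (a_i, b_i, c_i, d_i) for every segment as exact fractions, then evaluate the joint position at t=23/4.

  seg 0: a=-4 b=-247/168 c=0 d=79/168
  seg 1: a=-5 b=-5/84 c=79/56 d=-59/168
  seg 2: a=-4 b=41/24 c=5/14 d=-187/1512
  seg 3: a=1 b=43/84 c=-127/168 d=127/1512
S(23/4) = 509/512

Δ: Δ0=-1, Δ1=1, Δ2=5/3, Δ3=-1
row 1: diag=4, rhs=12; c'=1/4, d'=3
row 2: denom=8−1·1/4=31/4; d'=(4−1·3)/(31/4)=4/31
row 3: denom=12−3·12/31=336/31; d'=(-16−3·4/31)/(336/31)=-127/84
back: M3=-127/84
back: M2=4/31−12/31·-127/84=5/7
back: M1=3−1/4·5/7=79/28
M: M0=0, M1=79/28, M2=5/7, M3=-127/84, M4=0
seg 0: a=-4, c=M0/2=0, d=(M1−M0)/(6·1)=79/168, b=Δ0−h0·(2M0+M1)/6=-247/168
seg 1: a=-5, c=M1/2=79/56, d=(M2−M1)/(6·1)=-59/168, b=Δ1−h1·(2M1+M2)/6=-5/84
seg 2: a=-4, c=M2/2=5/14, d=(M3−M2)/(6·3)=-187/1512, b=Δ2−h2·(2M2+M3)/6=41/24
seg 3: a=1, c=M3/2=-127/168, d=(M4−M3)/(6·3)=127/1512, b=Δ3−h3·(2M3+M4)/6=43/84
t_q=23/4 → seg 3, τ=3/4; S=1+43/84·τ+-127/168·τ²+127/1512·τ³=509/512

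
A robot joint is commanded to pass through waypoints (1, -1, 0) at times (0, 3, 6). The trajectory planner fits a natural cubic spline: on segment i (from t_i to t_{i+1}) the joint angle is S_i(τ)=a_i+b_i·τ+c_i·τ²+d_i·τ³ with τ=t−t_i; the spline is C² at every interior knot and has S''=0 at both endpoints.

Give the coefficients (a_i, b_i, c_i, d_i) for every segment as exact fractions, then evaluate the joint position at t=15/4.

  seg 0: a=1 b=-11/12 c=0 d=1/36
  seg 1: a=-1 b=-1/6 c=1/4 d=-1/36
S(15/4) = -255/256

Δ: Δ0=-2/3, Δ1=1/3
row 1: diag=12, rhs=6; c'=1/4, d'=1/2
back: M1=1/2
M: M0=0, M1=1/2, M2=0
seg 0: a=1, c=M0/2=0, d=(M1−M0)/(6·3)=1/36, b=Δ0−h0·(2M0+M1)/6=-11/12
seg 1: a=-1, c=M1/2=1/4, d=(M2−M1)/(6·3)=-1/36, b=Δ1−h1·(2M1+M2)/6=-1/6
t_q=15/4 → seg 1, τ=3/4; S=-1+-1/6·τ+1/4·τ²+-1/36·τ³=-255/256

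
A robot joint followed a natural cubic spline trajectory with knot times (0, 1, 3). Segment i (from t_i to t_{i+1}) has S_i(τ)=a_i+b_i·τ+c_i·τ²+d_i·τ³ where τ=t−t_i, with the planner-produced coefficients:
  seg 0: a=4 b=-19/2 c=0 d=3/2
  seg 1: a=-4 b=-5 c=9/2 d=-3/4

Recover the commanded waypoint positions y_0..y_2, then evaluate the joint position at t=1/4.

y_0=4 y_1=-4 y_2=-2
S(1/4) = 211/128

y_0 = S_0(0) = a_0 = 4
y_1 = S_1(0) = a_1 = -4
y_2 = S_1(2) = -2
t_q=1/4 is in segment 0 (τ=1/4); S_0(τ)=211/128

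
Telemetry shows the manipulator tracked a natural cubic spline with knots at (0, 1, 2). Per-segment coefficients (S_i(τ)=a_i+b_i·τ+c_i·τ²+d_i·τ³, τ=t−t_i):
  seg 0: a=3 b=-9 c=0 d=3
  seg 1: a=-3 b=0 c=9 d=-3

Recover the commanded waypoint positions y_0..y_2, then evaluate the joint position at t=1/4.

y_0 = S_0(0) = a_0 = 3
y_1 = S_1(0) = a_1 = -3
y_2 = S_1(1) = 3
t_q=1/4 is in segment 0 (τ=1/4); S_0(τ)=51/64

y_0=3 y_1=-3 y_2=3
S(1/4) = 51/64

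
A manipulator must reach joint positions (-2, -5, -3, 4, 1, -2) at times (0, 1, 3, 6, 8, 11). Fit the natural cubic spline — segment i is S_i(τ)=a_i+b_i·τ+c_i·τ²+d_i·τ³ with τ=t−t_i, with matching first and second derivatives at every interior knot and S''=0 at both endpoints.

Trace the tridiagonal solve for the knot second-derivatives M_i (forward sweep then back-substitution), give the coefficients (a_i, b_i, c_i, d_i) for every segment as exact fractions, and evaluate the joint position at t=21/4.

Δ: Δ0=-3, Δ1=1, Δ2=7/3, Δ3=-3/2, Δ4=-1
row 1: diag=6, rhs=24; c'=1/3, d'=4
row 2: denom=10−2·1/3=28/3; d'=(8−2·4)/(28/3)=0
row 3: denom=10−3·9/28=253/28; d'=(-23−3·0)/(253/28)=-28/11
row 4: denom=10−2·56/253=2418/253; d'=(3−2·-28/11)/(2418/253)=2047/2418
back: M4=2047/2418
back: M3=-28/11−56/253·2047/2418=-3304/1209
back: M2=0−9/28·-3304/1209=354/403
back: M1=4−1/3·354/403=1494/403
M: M0=0, M1=1494/403, M2=354/403, M3=-3304/1209, M4=2047/2418, M5=0
seg 0: a=-2, c=M0/2=0, d=(M1−M0)/(6·1)=249/403, b=Δ0−h0·(2M0+M1)/6=-1458/403
seg 1: a=-5, c=M1/2=747/403, d=(M2−M1)/(6·2)=-95/403, b=Δ1−h1·(2M1+M2)/6=-711/403
seg 2: a=-3, c=M2/2=177/403, d=(M3−M2)/(6·3)=-2183/10881, b=Δ2−h2·(2M2+M3)/6=1137/403
seg 3: a=4, c=M3/2=-1652/1209, d=(M4−M3)/(6·2)=2885/9672, b=Δ3−h3·(2M3+M4)/6=16/403
seg 4: a=1, c=M4/2=2047/4836, d=(M5−M4)/(6·3)=-2047/43524, b=Δ4−h4·(2M4+M5)/6=-4465/2418
t_q=21/4 → seg 2, τ=9/4; S=-3+1137/403·τ+177/403·τ²+-2183/10881·τ³=84759/25792

  seg 0: a=-2 b=-1458/403 c=0 d=249/403
  seg 1: a=-5 b=-711/403 c=747/403 d=-95/403
  seg 2: a=-3 b=1137/403 c=177/403 d=-2183/10881
  seg 3: a=4 b=16/403 c=-1652/1209 d=2885/9672
  seg 4: a=1 b=-4465/2418 c=2047/4836 d=-2047/43524
S(21/4) = 84759/25792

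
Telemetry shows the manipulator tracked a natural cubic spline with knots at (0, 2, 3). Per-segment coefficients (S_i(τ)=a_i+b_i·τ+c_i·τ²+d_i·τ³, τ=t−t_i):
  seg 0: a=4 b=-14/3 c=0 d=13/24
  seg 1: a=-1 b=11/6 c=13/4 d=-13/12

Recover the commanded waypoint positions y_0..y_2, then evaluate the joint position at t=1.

y_0=4 y_1=-1 y_2=3
S(1) = -1/8

y_0 = S_0(0) = a_0 = 4
y_1 = S_1(0) = a_1 = -1
y_2 = S_1(1) = 3
t_q=1 is in segment 0 (τ=1); S_0(τ)=-1/8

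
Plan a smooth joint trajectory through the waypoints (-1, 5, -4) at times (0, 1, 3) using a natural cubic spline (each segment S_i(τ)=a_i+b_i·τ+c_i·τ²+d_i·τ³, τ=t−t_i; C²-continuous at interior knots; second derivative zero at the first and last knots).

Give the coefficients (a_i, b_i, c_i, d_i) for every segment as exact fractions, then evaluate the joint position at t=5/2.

Δ: Δ0=6, Δ1=-9/2
row 1: diag=6, rhs=-63; c'=1/3, d'=-21/2
back: M1=-21/2
M: M0=0, M1=-21/2, M2=0
seg 0: a=-1, c=M0/2=0, d=(M1−M0)/(6·1)=-7/4, b=Δ0−h0·(2M0+M1)/6=31/4
seg 1: a=5, c=M1/2=-21/4, d=(M2−M1)/(6·2)=7/8, b=Δ1−h1·(2M1+M2)/6=5/2
t_q=5/2 → seg 1, τ=3/2; S=5+5/2·τ+-21/4·τ²+7/8·τ³=-7/64

  seg 0: a=-1 b=31/4 c=0 d=-7/4
  seg 1: a=5 b=5/2 c=-21/4 d=7/8
S(5/2) = -7/64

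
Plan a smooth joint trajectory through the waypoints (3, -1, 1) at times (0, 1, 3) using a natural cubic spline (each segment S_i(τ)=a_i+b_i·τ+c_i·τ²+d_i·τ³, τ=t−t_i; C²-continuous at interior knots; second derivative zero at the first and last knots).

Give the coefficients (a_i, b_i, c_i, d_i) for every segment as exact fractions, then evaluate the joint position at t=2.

Δ: Δ0=-4, Δ1=1
row 1: diag=6, rhs=30; c'=1/3, d'=5
back: M1=5
M: M0=0, M1=5, M2=0
seg 0: a=3, c=M0/2=0, d=(M1−M0)/(6·1)=5/6, b=Δ0−h0·(2M0+M1)/6=-29/6
seg 1: a=-1, c=M1/2=5/2, d=(M2−M1)/(6·2)=-5/12, b=Δ1−h1·(2M1+M2)/6=-7/3
t_q=2 → seg 1, τ=1; S=-1+-7/3·τ+5/2·τ²+-5/12·τ³=-5/4

  seg 0: a=3 b=-29/6 c=0 d=5/6
  seg 1: a=-1 b=-7/3 c=5/2 d=-5/12
S(2) = -5/4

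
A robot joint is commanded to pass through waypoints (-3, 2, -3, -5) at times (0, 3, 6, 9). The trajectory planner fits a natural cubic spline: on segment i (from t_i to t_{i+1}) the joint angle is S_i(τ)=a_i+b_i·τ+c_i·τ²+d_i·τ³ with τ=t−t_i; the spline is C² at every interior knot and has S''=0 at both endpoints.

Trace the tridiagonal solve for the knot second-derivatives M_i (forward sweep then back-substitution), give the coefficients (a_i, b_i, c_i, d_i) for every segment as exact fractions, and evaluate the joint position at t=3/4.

Δ: Δ0=5/3, Δ1=-5/3, Δ2=-2/3
row 1: diag=12, rhs=-20; c'=1/4, d'=-5/3
row 2: denom=12−3·1/4=45/4; d'=(6−3·-5/3)/(45/4)=44/45
back: M2=44/45
back: M1=-5/3−1/4·44/45=-86/45
M: M0=0, M1=-86/45, M2=44/45, M3=0
seg 0: a=-3, c=M0/2=0, d=(M1−M0)/(6·3)=-43/405, b=Δ0−h0·(2M0+M1)/6=118/45
seg 1: a=2, c=M1/2=-43/45, d=(M2−M1)/(6·3)=13/81, b=Δ1−h1·(2M1+M2)/6=-11/45
seg 2: a=-3, c=M2/2=22/45, d=(M3−M2)/(6·3)=-22/405, b=Δ2−h2·(2M2+M3)/6=-74/45
t_q=3/4 → seg 0, τ=3/4; S=-3+118/45·τ+0·τ²+-43/405·τ³=-69/64

  seg 0: a=-3 b=118/45 c=0 d=-43/405
  seg 1: a=2 b=-11/45 c=-43/45 d=13/81
  seg 2: a=-3 b=-74/45 c=22/45 d=-22/405
S(3/4) = -69/64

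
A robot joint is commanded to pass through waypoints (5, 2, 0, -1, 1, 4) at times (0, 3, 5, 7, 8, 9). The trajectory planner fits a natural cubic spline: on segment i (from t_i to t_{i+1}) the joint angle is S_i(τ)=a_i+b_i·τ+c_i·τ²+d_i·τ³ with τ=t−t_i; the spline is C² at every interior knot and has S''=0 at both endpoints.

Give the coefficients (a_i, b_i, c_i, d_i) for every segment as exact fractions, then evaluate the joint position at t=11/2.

  seg 0: a=5 b=-1627/1588 c=0 d=13/4764
  seg 1: a=2 b=-755/794 c=39/1588 d=-39/1588
  seg 2: a=0 b=-911/794 c=-195/1588 d=709/3176
  seg 3: a=-1 b=413/397 c=483/397 d=-102/397
  seg 4: a=1 b=1073/397 c=177/397 d=-59/397
S(11/2) = -14647/25408

Δ: Δ0=-1, Δ1=-1, Δ2=-1/2, Δ3=2, Δ4=3
row 1: diag=10, rhs=0; c'=1/5, d'=0
row 2: denom=8−2·1/5=38/5; d'=(3−2·0)/(38/5)=15/38
row 3: denom=6−2·5/19=104/19; d'=(15−2·15/38)/(104/19)=135/52
row 4: denom=4−1·19/104=397/104; d'=(6−1·135/52)/(397/104)=354/397
back: M4=354/397
back: M3=135/52−19/104·354/397=966/397
back: M2=15/38−5/19·966/397=-195/794
back: M1=0−1/5·-195/794=39/794
M: M0=0, M1=39/794, M2=-195/794, M3=966/397, M4=354/397, M5=0
seg 0: a=5, c=M0/2=0, d=(M1−M0)/(6·3)=13/4764, b=Δ0−h0·(2M0+M1)/6=-1627/1588
seg 1: a=2, c=M1/2=39/1588, d=(M2−M1)/(6·2)=-39/1588, b=Δ1−h1·(2M1+M2)/6=-755/794
seg 2: a=0, c=M2/2=-195/1588, d=(M3−M2)/(6·2)=709/3176, b=Δ2−h2·(2M2+M3)/6=-911/794
seg 3: a=-1, c=M3/2=483/397, d=(M4−M3)/(6·1)=-102/397, b=Δ3−h3·(2M3+M4)/6=413/397
seg 4: a=1, c=M4/2=177/397, d=(M5−M4)/(6·1)=-59/397, b=Δ4−h4·(2M4+M5)/6=1073/397
t_q=11/2 → seg 2, τ=1/2; S=0+-911/794·τ+-195/1588·τ²+709/3176·τ³=-14647/25408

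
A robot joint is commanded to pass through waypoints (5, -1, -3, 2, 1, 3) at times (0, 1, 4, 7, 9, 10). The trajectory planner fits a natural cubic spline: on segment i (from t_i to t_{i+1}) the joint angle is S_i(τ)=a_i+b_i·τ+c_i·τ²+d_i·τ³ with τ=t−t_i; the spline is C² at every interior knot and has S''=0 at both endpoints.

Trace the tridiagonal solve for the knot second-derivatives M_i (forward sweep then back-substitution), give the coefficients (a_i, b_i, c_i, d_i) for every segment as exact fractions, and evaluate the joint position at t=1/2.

  seg 0: a=5 b=-4897/740 c=0 d=457/740
  seg 1: a=-1 b=-1763/370 c=1371/740 d=-3241/19980
  seg 2: a=-3 b=1459/740 c=218/555 d=-89/540
  seg 3: a=2 b=-9/74 c=-807/740 d=667/1480
  seg 4: a=1 b=171/185 c=597/370 d=-199/370
S(1/2) = 10469/5920

Δ: Δ0=-6, Δ1=-2/3, Δ2=5/3, Δ3=-1/2, Δ4=2
row 1: diag=8, rhs=32; c'=3/8, d'=4
row 2: denom=12−3·3/8=87/8; d'=(14−3·4)/(87/8)=16/87
row 3: denom=10−3·8/29=266/29; d'=(-13−3·16/87)/(266/29)=-393/266
row 4: denom=6−2·29/133=740/133; d'=(15−2·-393/266)/(740/133)=597/185
back: M4=597/185
back: M3=-393/266−29/133·597/185=-807/370
back: M2=16/87−8/29·-807/370=436/555
back: M1=4−3/8·436/555=1371/370
M: M0=0, M1=1371/370, M2=436/555, M3=-807/370, M4=597/185, M5=0
seg 0: a=5, c=M0/2=0, d=(M1−M0)/(6·1)=457/740, b=Δ0−h0·(2M0+M1)/6=-4897/740
seg 1: a=-1, c=M1/2=1371/740, d=(M2−M1)/(6·3)=-3241/19980, b=Δ1−h1·(2M1+M2)/6=-1763/370
seg 2: a=-3, c=M2/2=218/555, d=(M3−M2)/(6·3)=-89/540, b=Δ2−h2·(2M2+M3)/6=1459/740
seg 3: a=2, c=M3/2=-807/740, d=(M4−M3)/(6·2)=667/1480, b=Δ3−h3·(2M3+M4)/6=-9/74
seg 4: a=1, c=M4/2=597/370, d=(M5−M4)/(6·1)=-199/370, b=Δ4−h4·(2M4+M5)/6=171/185
t_q=1/2 → seg 0, τ=1/2; S=5+-4897/740·τ+0·τ²+457/740·τ³=10469/5920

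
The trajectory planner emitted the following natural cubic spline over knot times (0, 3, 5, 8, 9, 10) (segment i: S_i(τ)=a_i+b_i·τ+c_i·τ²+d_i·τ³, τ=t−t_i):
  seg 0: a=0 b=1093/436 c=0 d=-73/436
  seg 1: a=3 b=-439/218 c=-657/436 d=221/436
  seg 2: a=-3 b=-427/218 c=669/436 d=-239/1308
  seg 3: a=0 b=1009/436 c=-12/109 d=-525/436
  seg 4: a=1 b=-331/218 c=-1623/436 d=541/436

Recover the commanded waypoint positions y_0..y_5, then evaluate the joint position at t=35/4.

y_0 = S_0(0) = a_0 = 0
y_1 = S_1(0) = a_1 = 3
y_2 = S_2(0) = a_2 = -3
y_3 = S_3(0) = a_3 = 0
y_4 = S_4(0) = a_4 = 1
y_5 = S_4(1) = -3
t_q=35/4 is in segment 3 (τ=3/4); S_3(τ)=32529/27904

y_0=0 y_1=3 y_2=-3 y_3=0 y_4=1 y_5=-3
S(35/4) = 32529/27904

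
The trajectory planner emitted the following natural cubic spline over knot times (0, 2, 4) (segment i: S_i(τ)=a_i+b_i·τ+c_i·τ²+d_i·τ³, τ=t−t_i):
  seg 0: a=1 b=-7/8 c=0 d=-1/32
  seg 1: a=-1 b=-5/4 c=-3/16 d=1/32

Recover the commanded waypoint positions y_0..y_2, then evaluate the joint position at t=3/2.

y_0=1 y_1=-1 y_2=-4
S(3/2) = -107/256

y_0 = S_0(0) = a_0 = 1
y_1 = S_1(0) = a_1 = -1
y_2 = S_1(2) = -4
t_q=3/2 is in segment 0 (τ=3/2); S_0(τ)=-107/256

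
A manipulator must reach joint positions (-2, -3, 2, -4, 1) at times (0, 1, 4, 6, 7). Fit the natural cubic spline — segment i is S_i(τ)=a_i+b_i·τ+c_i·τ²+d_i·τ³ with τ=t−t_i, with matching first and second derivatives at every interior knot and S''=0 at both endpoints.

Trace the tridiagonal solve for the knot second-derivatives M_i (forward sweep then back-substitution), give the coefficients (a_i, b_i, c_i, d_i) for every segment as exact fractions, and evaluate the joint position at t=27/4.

  seg 0: a=-2 b=-1013/591 c=0 d=422/591
  seg 1: a=-3 b=253/591 c=422/197 d=-1022/1773
  seg 2: a=2 b=-1349/591 c=-600/197 d=794/591
  seg 3: a=-4 b=979/591 c=988/197 d=-988/591
S(27/4) = -2023/3152

Δ: Δ0=-1, Δ1=5/3, Δ2=-3, Δ3=5
row 1: diag=8, rhs=16; c'=3/8, d'=2
row 2: denom=10−3·3/8=71/8; d'=(-28−3·2)/(71/8)=-272/71
row 3: denom=6−2·16/71=394/71; d'=(48−2·-272/71)/(394/71)=1976/197
back: M3=1976/197
back: M2=-272/71−16/71·1976/197=-1200/197
back: M1=2−3/8·-1200/197=844/197
M: M0=0, M1=844/197, M2=-1200/197, M3=1976/197, M4=0
seg 0: a=-2, c=M0/2=0, d=(M1−M0)/(6·1)=422/591, b=Δ0−h0·(2M0+M1)/6=-1013/591
seg 1: a=-3, c=M1/2=422/197, d=(M2−M1)/(6·3)=-1022/1773, b=Δ1−h1·(2M1+M2)/6=253/591
seg 2: a=2, c=M2/2=-600/197, d=(M3−M2)/(6·2)=794/591, b=Δ2−h2·(2M2+M3)/6=-1349/591
seg 3: a=-4, c=M3/2=988/197, d=(M4−M3)/(6·1)=-988/591, b=Δ3−h3·(2M3+M4)/6=979/591
t_q=27/4 → seg 3, τ=3/4; S=-4+979/591·τ+988/197·τ²+-988/591·τ³=-2023/3152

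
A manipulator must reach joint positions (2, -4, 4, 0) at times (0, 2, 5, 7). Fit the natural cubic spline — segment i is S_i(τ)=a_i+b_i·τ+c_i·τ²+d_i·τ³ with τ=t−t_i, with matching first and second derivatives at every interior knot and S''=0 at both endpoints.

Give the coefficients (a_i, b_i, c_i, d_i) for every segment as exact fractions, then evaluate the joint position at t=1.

  seg 0: a=2 b=-1243/273 c=0 d=106/273
  seg 1: a=-4 b=29/273 c=212/91 d=-31/63
  seg 2: a=4 b=218/273 c=-191/91 d=191/546
S(1) = -197/91

Δ: Δ0=-3, Δ1=8/3, Δ2=-2
row 1: diag=10, rhs=34; c'=3/10, d'=17/5
row 2: denom=10−3·3/10=91/10; d'=(-28−3·17/5)/(91/10)=-382/91
back: M2=-382/91
back: M1=17/5−3/10·-382/91=424/91
M: M0=0, M1=424/91, M2=-382/91, M3=0
seg 0: a=2, c=M0/2=0, d=(M1−M0)/(6·2)=106/273, b=Δ0−h0·(2M0+M1)/6=-1243/273
seg 1: a=-4, c=M1/2=212/91, d=(M2−M1)/(6·3)=-31/63, b=Δ1−h1·(2M1+M2)/6=29/273
seg 2: a=4, c=M2/2=-191/91, d=(M3−M2)/(6·2)=191/546, b=Δ2−h2·(2M2+M3)/6=218/273
t_q=1 → seg 0, τ=1; S=2+-1243/273·τ+0·τ²+106/273·τ³=-197/91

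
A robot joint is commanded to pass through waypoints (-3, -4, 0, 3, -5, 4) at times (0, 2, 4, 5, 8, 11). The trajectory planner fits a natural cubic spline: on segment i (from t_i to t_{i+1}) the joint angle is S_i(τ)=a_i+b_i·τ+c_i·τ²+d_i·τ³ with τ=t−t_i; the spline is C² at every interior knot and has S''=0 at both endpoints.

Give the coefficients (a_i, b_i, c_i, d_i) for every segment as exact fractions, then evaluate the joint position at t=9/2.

Δ: Δ0=-1/2, Δ1=2, Δ2=3, Δ3=-8/3, Δ4=3
row 1: diag=8, rhs=15; c'=1/4, d'=15/8
row 2: denom=6−2·1/4=11/2; d'=(6−2·15/8)/(11/2)=9/22
row 3: denom=8−1·2/11=86/11; d'=(-34−1·9/22)/(86/11)=-757/172
row 4: denom=12−3·33/86=933/86; d'=(34−3·-757/172)/(933/86)=8119/1866
back: M4=8119/1866
back: M3=-757/172−33/86·8119/1866=-1888/311
back: M2=9/22−2/11·-1888/311=941/622
back: M1=15/8−1/4·941/622=931/622
M: M0=0, M1=931/622, M2=941/622, M3=-1888/311, M4=8119/1866, M5=0
seg 0: a=-3, c=M0/2=0, d=(M1−M0)/(6·2)=931/7464, b=Δ0−h0·(2M0+M1)/6=-932/933
seg 1: a=-4, c=M1/2=931/1244, d=(M2−M1)/(6·2)=5/3732, b=Δ1−h1·(2M1+M2)/6=929/1866
seg 2: a=0, c=M2/2=941/1244, d=(M3−M2)/(6·1)=-4717/3732, b=Δ2−h2·(2M2+M3)/6=6545/1866
seg 3: a=3, c=M3/2=-944/311, d=(M4−M3)/(6·3)=19447/33588, b=Δ3−h3·(2M3+M4)/6=4585/3732
seg 4: a=-5, c=M4/2=8119/3732, d=(M5−M4)/(6·3)=-8119/33588, b=Δ4−h4·(2M4+M5)/6=-2521/1866
t_q=9/2 → seg 2, τ=1/2; S=0+6545/1866·τ+941/1244·τ²+-4717/3732·τ³=17763/9952

  seg 0: a=-3 b=-932/933 c=0 d=931/7464
  seg 1: a=-4 b=929/1866 c=931/1244 d=5/3732
  seg 2: a=0 b=6545/1866 c=941/1244 d=-4717/3732
  seg 3: a=3 b=4585/3732 c=-944/311 d=19447/33588
  seg 4: a=-5 b=-2521/1866 c=8119/3732 d=-8119/33588
S(9/2) = 17763/9952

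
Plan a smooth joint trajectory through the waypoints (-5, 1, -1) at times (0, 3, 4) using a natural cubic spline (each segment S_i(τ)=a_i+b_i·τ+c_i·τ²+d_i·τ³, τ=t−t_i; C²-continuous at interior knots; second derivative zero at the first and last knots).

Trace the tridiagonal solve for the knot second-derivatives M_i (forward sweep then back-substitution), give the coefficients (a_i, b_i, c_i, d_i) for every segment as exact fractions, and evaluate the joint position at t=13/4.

Δ: Δ0=2, Δ1=-2
row 1: diag=8, rhs=-24; c'=1/8, d'=-3
back: M1=-3
M: M0=0, M1=-3, M2=0
seg 0: a=-5, c=M0/2=0, d=(M1−M0)/(6·3)=-1/6, b=Δ0−h0·(2M0+M1)/6=7/2
seg 1: a=1, c=M1/2=-3/2, d=(M2−M1)/(6·1)=1/2, b=Δ1−h1·(2M1+M2)/6=-1
t_q=13/4 → seg 1, τ=1/4; S=1+-1·τ+-3/2·τ²+1/2·τ³=85/128

  seg 0: a=-5 b=7/2 c=0 d=-1/6
  seg 1: a=1 b=-1 c=-3/2 d=1/2
S(13/4) = 85/128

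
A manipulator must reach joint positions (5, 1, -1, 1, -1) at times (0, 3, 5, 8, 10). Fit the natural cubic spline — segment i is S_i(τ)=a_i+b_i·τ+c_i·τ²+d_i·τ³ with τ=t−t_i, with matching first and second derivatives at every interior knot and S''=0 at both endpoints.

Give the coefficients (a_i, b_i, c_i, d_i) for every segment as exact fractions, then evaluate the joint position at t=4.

  seg 0: a=5 b=-1121/870 c=0 d=-13/2610
  seg 1: a=1 b=-619/435 c=-13/290 d=223/1740
  seg 2: a=-1 b=-28/435 c=21/29 d=-209/1305
  seg 3: a=1 b=-19/435 c=-104/145 d=52/435
S(4) = -197/580

Δ: Δ0=-4/3, Δ1=-1, Δ2=2/3, Δ3=-1
row 1: diag=10, rhs=2; c'=1/5, d'=1/5
row 2: denom=10−2·1/5=48/5; d'=(10−2·1/5)/(48/5)=1
row 3: denom=10−3·5/16=145/16; d'=(-10−3·1)/(145/16)=-208/145
back: M3=-208/145
back: M2=1−5/16·-208/145=42/29
back: M1=1/5−1/5·42/29=-13/145
M: M0=0, M1=-13/145, M2=42/29, M3=-208/145, M4=0
seg 0: a=5, c=M0/2=0, d=(M1−M0)/(6·3)=-13/2610, b=Δ0−h0·(2M0+M1)/6=-1121/870
seg 1: a=1, c=M1/2=-13/290, d=(M2−M1)/(6·2)=223/1740, b=Δ1−h1·(2M1+M2)/6=-619/435
seg 2: a=-1, c=M2/2=21/29, d=(M3−M2)/(6·3)=-209/1305, b=Δ2−h2·(2M2+M3)/6=-28/435
seg 3: a=1, c=M3/2=-104/145, d=(M4−M3)/(6·2)=52/435, b=Δ3−h3·(2M3+M4)/6=-19/435
t_q=4 → seg 1, τ=1; S=1+-619/435·τ+-13/290·τ²+223/1740·τ³=-197/580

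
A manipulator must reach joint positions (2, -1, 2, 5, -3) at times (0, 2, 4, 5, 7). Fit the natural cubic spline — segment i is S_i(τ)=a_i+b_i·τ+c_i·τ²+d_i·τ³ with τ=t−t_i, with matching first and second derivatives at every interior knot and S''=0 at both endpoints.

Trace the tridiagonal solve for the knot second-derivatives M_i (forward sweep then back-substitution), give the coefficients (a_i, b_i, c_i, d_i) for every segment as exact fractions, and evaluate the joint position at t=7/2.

  seg 0: a=2 b=-265/128 c=0 d=73/512
  seg 1: a=-1 b=-23/64 c=219/256 d=19/512
  seg 2: a=2 b=449/128 c=69/64 d=-203/128
  seg 3: a=5 b=29/32 c=-471/128 d=157/256
S(7/2) = 2093/4096

Δ: Δ0=-3/2, Δ1=3/2, Δ2=3, Δ3=-4
row 1: diag=8, rhs=18; c'=1/4, d'=9/4
row 2: denom=6−2·1/4=11/2; d'=(9−2·9/4)/(11/2)=9/11
row 3: denom=6−1·2/11=64/11; d'=(-42−1·9/11)/(64/11)=-471/64
back: M3=-471/64
back: M2=9/11−2/11·-471/64=69/32
back: M1=9/4−1/4·69/32=219/128
M: M0=0, M1=219/128, M2=69/32, M3=-471/64, M4=0
seg 0: a=2, c=M0/2=0, d=(M1−M0)/(6·2)=73/512, b=Δ0−h0·(2M0+M1)/6=-265/128
seg 1: a=-1, c=M1/2=219/256, d=(M2−M1)/(6·2)=19/512, b=Δ1−h1·(2M1+M2)/6=-23/64
seg 2: a=2, c=M2/2=69/64, d=(M3−M2)/(6·1)=-203/128, b=Δ2−h2·(2M2+M3)/6=449/128
seg 3: a=5, c=M3/2=-471/128, d=(M4−M3)/(6·2)=157/256, b=Δ3−h3·(2M3+M4)/6=29/32
t_q=7/2 → seg 1, τ=3/2; S=-1+-23/64·τ+219/256·τ²+19/512·τ³=2093/4096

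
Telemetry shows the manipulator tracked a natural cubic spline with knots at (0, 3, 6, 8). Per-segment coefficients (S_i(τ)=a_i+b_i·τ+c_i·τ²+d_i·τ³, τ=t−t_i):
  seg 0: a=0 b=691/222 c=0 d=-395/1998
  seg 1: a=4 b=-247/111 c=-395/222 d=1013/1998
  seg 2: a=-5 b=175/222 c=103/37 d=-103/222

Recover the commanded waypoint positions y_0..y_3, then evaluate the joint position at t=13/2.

y_0=0 y_1=4 y_2=-5 y_3=4
S(13/2) = -2349/592

y_0 = S_0(0) = a_0 = 0
y_1 = S_1(0) = a_1 = 4
y_2 = S_2(0) = a_2 = -5
y_3 = S_2(2) = 4
t_q=13/2 is in segment 2 (τ=1/2); S_2(τ)=-2349/592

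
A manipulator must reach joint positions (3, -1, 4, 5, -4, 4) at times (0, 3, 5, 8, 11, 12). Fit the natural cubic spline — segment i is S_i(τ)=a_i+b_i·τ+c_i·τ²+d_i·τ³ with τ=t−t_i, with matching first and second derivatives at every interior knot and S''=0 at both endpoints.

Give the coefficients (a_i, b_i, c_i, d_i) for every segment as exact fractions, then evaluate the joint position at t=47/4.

  seg 0: a=3 b=-3235/1272 c=0 d=57/424
  seg 1: a=-1 b=691/636 c=513/424 d=-40/159
  seg 2: a=4 b=1849/636 c=-127/424 d=-2131/11448
  seg 3: a=5 b=-4981/1272 c=-314/159 d=8701/11448
  seg 4: a=-4 b=3025/636 c=2063/424 d=-2063/1272
S(47/4) = 43957/27136

Δ: Δ0=-4/3, Δ1=5/2, Δ2=1/3, Δ3=-3, Δ4=8
row 1: diag=10, rhs=23; c'=1/5, d'=23/10
row 2: denom=10−2·1/5=48/5; d'=(-13−2·23/10)/(48/5)=-11/6
row 3: denom=12−3·5/16=177/16; d'=(-20−3·-11/6)/(177/16)=-232/177
row 4: denom=8−3·16/59=424/59; d'=(66−3·-232/177)/(424/59)=2063/212
back: M4=2063/212
back: M3=-232/177−16/59·2063/212=-628/159
back: M2=-11/6−5/16·-628/159=-127/212
back: M1=23/10−1/5·-127/212=513/212
M: M0=0, M1=513/212, M2=-127/212, M3=-628/159, M4=2063/212, M5=0
seg 0: a=3, c=M0/2=0, d=(M1−M0)/(6·3)=57/424, b=Δ0−h0·(2M0+M1)/6=-3235/1272
seg 1: a=-1, c=M1/2=513/424, d=(M2−M1)/(6·2)=-40/159, b=Δ1−h1·(2M1+M2)/6=691/636
seg 2: a=4, c=M2/2=-127/424, d=(M3−M2)/(6·3)=-2131/11448, b=Δ2−h2·(2M2+M3)/6=1849/636
seg 3: a=5, c=M3/2=-314/159, d=(M4−M3)/(6·3)=8701/11448, b=Δ3−h3·(2M3+M4)/6=-4981/1272
seg 4: a=-4, c=M4/2=2063/424, d=(M5−M4)/(6·1)=-2063/1272, b=Δ4−h4·(2M4+M5)/6=3025/636
t_q=47/4 → seg 4, τ=3/4; S=-4+3025/636·τ+2063/424·τ²+-2063/1272·τ³=43957/27136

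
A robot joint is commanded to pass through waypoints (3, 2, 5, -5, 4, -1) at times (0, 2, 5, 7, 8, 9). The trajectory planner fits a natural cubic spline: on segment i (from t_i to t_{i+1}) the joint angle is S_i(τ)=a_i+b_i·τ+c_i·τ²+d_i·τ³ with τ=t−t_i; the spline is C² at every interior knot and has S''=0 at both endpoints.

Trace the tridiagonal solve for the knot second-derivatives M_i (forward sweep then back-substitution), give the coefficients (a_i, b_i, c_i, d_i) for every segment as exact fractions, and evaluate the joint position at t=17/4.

  seg 0: a=3 b=-6553/3866 c=0 d=1155/3866
  seg 1: a=2 b=7307/3866 c=3465/1933 d=-8077/11598
  seg 2: a=5 b=-11903/1933 c=-17301/3866 d=19539/7732
  seg 3: a=-5 b=12112/1933 c=20658/1933 d=-15373/1933
  seg 4: a=4 b=7309/1933 c=-25461/1933 d=8487/1933
S(17/4) = 1829665/247424

Δ: Δ0=-1/2, Δ1=1, Δ2=-5, Δ3=9, Δ4=-5
row 1: diag=10, rhs=9; c'=3/10, d'=9/10
row 2: denom=10−3·3/10=91/10; d'=(-36−3·9/10)/(91/10)=-387/91
row 3: denom=6−2·20/91=506/91; d'=(84−2·-387/91)/(506/91)=183/11
row 4: denom=4−1·91/506=1933/506; d'=(-84−1·183/11)/(1933/506)=-50922/1933
back: M4=-50922/1933
back: M3=183/11−91/506·-50922/1933=41316/1933
back: M2=-387/91−20/91·41316/1933=-17301/1933
back: M1=9/10−3/10·-17301/1933=6930/1933
M: M0=0, M1=6930/1933, M2=-17301/1933, M3=41316/1933, M4=-50922/1933, M5=0
seg 0: a=3, c=M0/2=0, d=(M1−M0)/(6·2)=1155/3866, b=Δ0−h0·(2M0+M1)/6=-6553/3866
seg 1: a=2, c=M1/2=3465/1933, d=(M2−M1)/(6·3)=-8077/11598, b=Δ1−h1·(2M1+M2)/6=7307/3866
seg 2: a=5, c=M2/2=-17301/3866, d=(M3−M2)/(6·2)=19539/7732, b=Δ2−h2·(2M2+M3)/6=-11903/1933
seg 3: a=-5, c=M3/2=20658/1933, d=(M4−M3)/(6·1)=-15373/1933, b=Δ3−h3·(2M3+M4)/6=12112/1933
seg 4: a=4, c=M4/2=-25461/1933, d=(M5−M4)/(6·1)=8487/1933, b=Δ4−h4·(2M4+M5)/6=7309/1933
t_q=17/4 → seg 1, τ=9/4; S=2+7307/3866·τ+3465/1933·τ²+-8077/11598·τ³=1829665/247424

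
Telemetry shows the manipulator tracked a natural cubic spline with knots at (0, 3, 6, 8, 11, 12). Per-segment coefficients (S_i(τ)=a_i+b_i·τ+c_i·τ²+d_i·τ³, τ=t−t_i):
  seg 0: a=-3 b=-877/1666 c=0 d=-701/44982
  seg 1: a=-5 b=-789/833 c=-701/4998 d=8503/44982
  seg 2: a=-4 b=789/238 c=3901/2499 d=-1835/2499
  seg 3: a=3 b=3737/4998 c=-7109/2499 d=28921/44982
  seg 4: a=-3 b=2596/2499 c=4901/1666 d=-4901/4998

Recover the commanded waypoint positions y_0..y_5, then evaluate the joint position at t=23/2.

y_0 = S_0(0) = a_0 = -3
y_1 = S_1(0) = a_1 = -5
y_2 = S_2(0) = a_2 = -4
y_3 = S_3(0) = a_3 = 3
y_4 = S_4(0) = a_4 = -3
y_5 = S_4(1) = 0
t_q=23/2 is in segment 4 (τ=1/2); S_4(τ)=-24893/13328

y_0=-3 y_1=-5 y_2=-4 y_3=3 y_4=-3 y_5=0
S(23/2) = -24893/13328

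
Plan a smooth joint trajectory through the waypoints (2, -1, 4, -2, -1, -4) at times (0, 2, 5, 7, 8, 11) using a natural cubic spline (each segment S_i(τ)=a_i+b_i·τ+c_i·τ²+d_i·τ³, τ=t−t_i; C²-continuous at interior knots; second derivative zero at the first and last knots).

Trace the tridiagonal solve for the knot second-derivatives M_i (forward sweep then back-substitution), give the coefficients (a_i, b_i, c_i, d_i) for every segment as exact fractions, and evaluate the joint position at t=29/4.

Δ: Δ0=-3/2, Δ1=5/3, Δ2=-3, Δ3=1, Δ4=-1
row 1: diag=10, rhs=19; c'=3/10, d'=19/10
row 2: denom=10−3·3/10=91/10; d'=(-28−3·19/10)/(91/10)=-337/91
row 3: denom=6−2·20/91=506/91; d'=(24−2·-337/91)/(506/91)=1429/253
row 4: denom=8−1·91/506=3957/506; d'=(-12−1·1429/253)/(3957/506)=-8930/3957
back: M4=-8930/3957
back: M3=1429/253−91/506·-8930/3957=23956/3957
back: M2=-337/91−20/91·23956/3957=-19919/3957
back: M1=19/10−3/10·-19919/3957=4498/1319
M: M0=0, M1=4498/1319, M2=-19919/3957, M3=23956/3957, M4=-8930/3957, M5=0
seg 0: a=2, c=M0/2=0, d=(M1−M0)/(6·2)=2249/7914, b=Δ0−h0·(2M0+M1)/6=-20867/7914
seg 1: a=-1, c=M1/2=2249/1319, d=(M2−M1)/(6·3)=-33413/71226, b=Δ1−h1·(2M1+M2)/6=6121/7914
seg 2: a=4, c=M2/2=-19919/7914, d=(M3−M2)/(6·2)=4875/5276, b=Δ2−h2·(2M2+M3)/6=-6577/3957
seg 3: a=-2, c=M3/2=11978/3957, d=(M4−M3)/(6·1)=-1827/1319, b=Δ3−h3·(2M3+M4)/6=-2540/3957
seg 4: a=-1, c=M4/2=-4465/3957, d=(M5−M4)/(6·3)=4465/35613, b=Δ4−h4·(2M4+M5)/6=4973/3957
t_q=29/4 → seg 3, τ=1/4; S=-2+-2540/3957·τ+11978/3957·τ²+-1827/1319·τ³=-168235/84416

  seg 0: a=2 b=-20867/7914 c=0 d=2249/7914
  seg 1: a=-1 b=6121/7914 c=2249/1319 d=-33413/71226
  seg 2: a=4 b=-6577/3957 c=-19919/7914 d=4875/5276
  seg 3: a=-2 b=-2540/3957 c=11978/3957 d=-1827/1319
  seg 4: a=-1 b=4973/3957 c=-4465/3957 d=4465/35613
S(29/4) = -168235/84416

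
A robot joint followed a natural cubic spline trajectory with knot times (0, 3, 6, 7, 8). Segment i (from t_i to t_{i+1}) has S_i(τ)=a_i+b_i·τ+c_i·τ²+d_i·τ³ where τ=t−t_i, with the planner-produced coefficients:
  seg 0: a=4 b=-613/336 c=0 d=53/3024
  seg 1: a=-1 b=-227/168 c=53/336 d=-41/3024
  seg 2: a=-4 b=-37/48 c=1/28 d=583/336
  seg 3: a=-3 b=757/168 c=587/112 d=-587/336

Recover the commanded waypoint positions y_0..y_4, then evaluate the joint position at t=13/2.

y_0=4 y_1=-1 y_2=-4 y_3=-3 y_4=5
S(13/2) = -3727/896

y_0 = S_0(0) = a_0 = 4
y_1 = S_1(0) = a_1 = -1
y_2 = S_2(0) = a_2 = -4
y_3 = S_3(0) = a_3 = -3
y_4 = S_3(1) = 5
t_q=13/2 is in segment 2 (τ=1/2); S_2(τ)=-3727/896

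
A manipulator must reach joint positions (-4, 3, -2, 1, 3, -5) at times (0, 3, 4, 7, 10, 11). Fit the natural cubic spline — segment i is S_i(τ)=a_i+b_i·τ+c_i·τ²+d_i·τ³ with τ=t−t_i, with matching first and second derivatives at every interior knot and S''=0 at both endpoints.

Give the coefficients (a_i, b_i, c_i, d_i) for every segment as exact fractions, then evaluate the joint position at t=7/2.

  seg 0: a=-4 b=8843/1635 c=0 d=-1676/4905
  seg 1: a=3 b=-6241/1635 c=-1676/545 d=3094/1635
  seg 2: a=-2 b=-1403/327 c=1418/545 d=-4112/14715
  seg 3: a=1 b=6173/1635 c=142/1635 d=-5509/14715
  seg 4: a=3 b=-9502/1635 c=-1789/545 d=1789/1635
S(7/2) = 1219/2180

Δ: Δ0=7/3, Δ1=-5, Δ2=1, Δ3=2/3, Δ4=-8
row 1: diag=8, rhs=-44; c'=1/8, d'=-11/2
row 2: denom=8−1·1/8=63/8; d'=(36−1·-11/2)/(63/8)=332/63
row 3: denom=12−3·8/21=76/7; d'=(-2−3·332/63)/(76/7)=-187/114
row 4: denom=8−3·21/76=545/76; d'=(-52−3·-187/114)/(545/76)=-3578/545
back: M4=-3578/545
back: M3=-187/114−21/76·-3578/545=284/1635
back: M2=332/63−8/21·284/1635=2836/545
back: M1=-11/2−1/8·2836/545=-3352/545
M: M0=0, M1=-3352/545, M2=2836/545, M3=284/1635, M4=-3578/545, M5=0
seg 0: a=-4, c=M0/2=0, d=(M1−M0)/(6·3)=-1676/4905, b=Δ0−h0·(2M0+M1)/6=8843/1635
seg 1: a=3, c=M1/2=-1676/545, d=(M2−M1)/(6·1)=3094/1635, b=Δ1−h1·(2M1+M2)/6=-6241/1635
seg 2: a=-2, c=M2/2=1418/545, d=(M3−M2)/(6·3)=-4112/14715, b=Δ2−h2·(2M2+M3)/6=-1403/327
seg 3: a=1, c=M3/2=142/1635, d=(M4−M3)/(6·3)=-5509/14715, b=Δ3−h3·(2M3+M4)/6=6173/1635
seg 4: a=3, c=M4/2=-1789/545, d=(M5−M4)/(6·1)=1789/1635, b=Δ4−h4·(2M4+M5)/6=-9502/1635
t_q=7/2 → seg 1, τ=1/2; S=3+-6241/1635·τ+-1676/545·τ²+3094/1635·τ³=1219/2180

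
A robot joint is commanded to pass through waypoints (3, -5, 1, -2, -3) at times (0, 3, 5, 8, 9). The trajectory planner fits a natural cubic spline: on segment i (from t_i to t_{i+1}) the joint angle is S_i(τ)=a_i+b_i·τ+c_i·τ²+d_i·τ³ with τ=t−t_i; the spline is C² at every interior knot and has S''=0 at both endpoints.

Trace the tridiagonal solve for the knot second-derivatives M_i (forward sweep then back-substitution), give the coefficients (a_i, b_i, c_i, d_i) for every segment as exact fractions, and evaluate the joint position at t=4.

Δ: Δ0=-8/3, Δ1=3, Δ2=-1, Δ3=-1
row 1: diag=10, rhs=34; c'=1/5, d'=17/5
row 2: denom=10−2·1/5=48/5; d'=(-24−2·17/5)/(48/5)=-77/24
row 3: denom=8−3·5/16=113/16; d'=(0−3·-77/24)/(113/16)=154/113
back: M3=154/113
back: M2=-77/24−5/16·154/113=-1232/339
back: M1=17/5−1/5·-1232/339=1399/339
M: M0=0, M1=1399/339, M2=-1232/339, M3=154/113, M4=0
seg 0: a=3, c=M0/2=0, d=(M1−M0)/(6·3)=1399/6102, b=Δ0−h0·(2M0+M1)/6=-1069/226
seg 1: a=-5, c=M1/2=1399/678, d=(M2−M1)/(6·2)=-877/1356, b=Δ1−h1·(2M1+M2)/6=165/113
seg 2: a=1, c=M2/2=-616/339, d=(M3−M2)/(6·3)=847/3051, b=Δ2−h2·(2M2+M3)/6=662/339
seg 3: a=-2, c=M3/2=77/113, d=(M4−M3)/(6·1)=-77/339, b=Δ3−h3·(2M3+M4)/6=-493/339
t_q=4 → seg 1, τ=1; S=-5+165/113·τ+1399/678·τ²+-877/1356·τ³=-2879/1356

  seg 0: a=3 b=-1069/226 c=0 d=1399/6102
  seg 1: a=-5 b=165/113 c=1399/678 d=-877/1356
  seg 2: a=1 b=662/339 c=-616/339 d=847/3051
  seg 3: a=-2 b=-493/339 c=77/113 d=-77/339
S(4) = -2879/1356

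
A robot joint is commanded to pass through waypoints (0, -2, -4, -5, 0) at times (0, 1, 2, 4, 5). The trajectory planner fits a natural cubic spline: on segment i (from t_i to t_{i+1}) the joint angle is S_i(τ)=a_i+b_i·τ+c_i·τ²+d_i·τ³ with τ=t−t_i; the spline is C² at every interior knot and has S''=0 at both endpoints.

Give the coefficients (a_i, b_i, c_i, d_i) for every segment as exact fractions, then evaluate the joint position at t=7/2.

Δ: Δ0=-2, Δ1=-2, Δ2=-1/2, Δ3=5
row 1: diag=4, rhs=0; c'=1/4, d'=0
row 2: denom=6−1·1/4=23/4; d'=(9−1·0)/(23/4)=36/23
row 3: denom=6−2·8/23=122/23; d'=(33−2·36/23)/(122/23)=687/122
back: M3=687/122
back: M2=36/23−8/23·687/122=-24/61
back: M1=0−1/4·-24/61=6/61
M: M0=0, M1=6/61, M2=-24/61, M3=687/122, M4=0
seg 0: a=0, c=M0/2=0, d=(M1−M0)/(6·1)=1/61, b=Δ0−h0·(2M0+M1)/6=-123/61
seg 1: a=-2, c=M1/2=3/61, d=(M2−M1)/(6·1)=-5/61, b=Δ1−h1·(2M1+M2)/6=-120/61
seg 2: a=-4, c=M2/2=-12/61, d=(M3−M2)/(6·2)=245/488, b=Δ2−h2·(2M2+M3)/6=-129/61
seg 3: a=-5, c=M3/2=687/244, d=(M4−M3)/(6·1)=-229/244, b=Δ3−h3·(2M3+M4)/6=381/122
t_q=7/2 → seg 2, τ=3/2; S=-4+-129/61·τ+-12/61·τ²+245/488·τ³=-23113/3904

  seg 0: a=0 b=-123/61 c=0 d=1/61
  seg 1: a=-2 b=-120/61 c=3/61 d=-5/61
  seg 2: a=-4 b=-129/61 c=-12/61 d=245/488
  seg 3: a=-5 b=381/122 c=687/244 d=-229/244
S(7/2) = -23113/3904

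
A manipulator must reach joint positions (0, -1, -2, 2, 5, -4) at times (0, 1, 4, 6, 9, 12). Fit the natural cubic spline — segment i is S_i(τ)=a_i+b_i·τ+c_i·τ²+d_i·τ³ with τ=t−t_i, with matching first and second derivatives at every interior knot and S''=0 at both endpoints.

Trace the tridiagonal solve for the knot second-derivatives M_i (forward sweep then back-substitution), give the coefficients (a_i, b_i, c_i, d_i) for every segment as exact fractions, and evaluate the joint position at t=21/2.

  seg 0: a=0 b=-2476/2499 c=0 d=-23/2499
  seg 1: a=-1 b=-2545/2499 c=-23/833 d=1919/22491
  seg 2: a=-2 b=2798/2499 c=1850/2499 d=-125/833
  seg 3: a=2 b=814/357 c=-400/2499 d=-1999/22491
  seg 4: a=5 b=-2699/2499 c=-2399/2499 d=2399/22491
S(21/2) = 10529/6664

Δ: Δ0=-1, Δ1=-1/3, Δ2=2, Δ3=1, Δ4=-3
row 1: diag=8, rhs=4; c'=3/8, d'=1/2
row 2: denom=10−3·3/8=71/8; d'=(14−3·1/2)/(71/8)=100/71
row 3: denom=10−2·16/71=678/71; d'=(-6−2·100/71)/(678/71)=-313/339
row 4: denom=12−3·71/226=2499/226; d'=(-24−3·-313/339)/(2499/226)=-4798/2499
back: M4=-4798/2499
back: M3=-313/339−71/226·-4798/2499=-800/2499
back: M2=100/71−16/71·-800/2499=3700/2499
back: M1=1/2−3/8·3700/2499=-46/833
M: M0=0, M1=-46/833, M2=3700/2499, M3=-800/2499, M4=-4798/2499, M5=0
seg 0: a=0, c=M0/2=0, d=(M1−M0)/(6·1)=-23/2499, b=Δ0−h0·(2M0+M1)/6=-2476/2499
seg 1: a=-1, c=M1/2=-23/833, d=(M2−M1)/(6·3)=1919/22491, b=Δ1−h1·(2M1+M2)/6=-2545/2499
seg 2: a=-2, c=M2/2=1850/2499, d=(M3−M2)/(6·2)=-125/833, b=Δ2−h2·(2M2+M3)/6=2798/2499
seg 3: a=2, c=M3/2=-400/2499, d=(M4−M3)/(6·3)=-1999/22491, b=Δ3−h3·(2M3+M4)/6=814/357
seg 4: a=5, c=M4/2=-2399/2499, d=(M5−M4)/(6·3)=2399/22491, b=Δ4−h4·(2M4+M5)/6=-2699/2499
t_q=21/2 → seg 4, τ=3/2; S=5+-2699/2499·τ+-2399/2499·τ²+2399/22491·τ³=10529/6664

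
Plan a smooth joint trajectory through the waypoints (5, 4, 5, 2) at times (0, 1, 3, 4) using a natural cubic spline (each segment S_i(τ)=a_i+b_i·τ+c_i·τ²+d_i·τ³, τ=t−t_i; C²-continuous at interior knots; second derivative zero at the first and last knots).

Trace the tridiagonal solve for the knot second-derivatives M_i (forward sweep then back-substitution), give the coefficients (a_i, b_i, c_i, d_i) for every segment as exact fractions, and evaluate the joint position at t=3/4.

Δ: Δ0=-1, Δ1=1/2, Δ2=-3
row 1: diag=6, rhs=9; c'=1/3, d'=3/2
row 2: denom=6−2·1/3=16/3; d'=(-21−2·3/2)/(16/3)=-9/2
back: M2=-9/2
back: M1=3/2−1/3·-9/2=3
M: M0=0, M1=3, M2=-9/2, M3=0
seg 0: a=5, c=M0/2=0, d=(M1−M0)/(6·1)=1/2, b=Δ0−h0·(2M0+M1)/6=-3/2
seg 1: a=4, c=M1/2=3/2, d=(M2−M1)/(6·2)=-5/8, b=Δ1−h1·(2M1+M2)/6=0
seg 2: a=5, c=M2/2=-9/4, d=(M3−M2)/(6·1)=3/4, b=Δ2−h2·(2M2+M3)/6=-3/2
t_q=3/4 → seg 0, τ=3/4; S=5+-3/2·τ+0·τ²+1/2·τ³=523/128

  seg 0: a=5 b=-3/2 c=0 d=1/2
  seg 1: a=4 b=0 c=3/2 d=-5/8
  seg 2: a=5 b=-3/2 c=-9/4 d=3/4
S(3/4) = 523/128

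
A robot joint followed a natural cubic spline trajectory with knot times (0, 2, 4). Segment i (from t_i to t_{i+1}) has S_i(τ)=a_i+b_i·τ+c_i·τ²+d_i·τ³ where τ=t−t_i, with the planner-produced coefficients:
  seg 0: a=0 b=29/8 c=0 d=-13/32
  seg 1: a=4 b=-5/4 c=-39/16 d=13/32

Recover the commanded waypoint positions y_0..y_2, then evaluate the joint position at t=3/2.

y_0=0 y_1=4 y_2=-5
S(3/2) = 1041/256

y_0 = S_0(0) = a_0 = 0
y_1 = S_1(0) = a_1 = 4
y_2 = S_1(2) = -5
t_q=3/2 is in segment 0 (τ=3/2); S_0(τ)=1041/256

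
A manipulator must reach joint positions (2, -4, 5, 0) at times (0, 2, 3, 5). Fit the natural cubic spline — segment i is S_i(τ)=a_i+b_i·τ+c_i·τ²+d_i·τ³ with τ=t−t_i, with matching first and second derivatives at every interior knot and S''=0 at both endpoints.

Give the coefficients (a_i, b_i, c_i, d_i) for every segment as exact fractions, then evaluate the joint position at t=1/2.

Δ: Δ0=-3, Δ1=9, Δ2=-5/2
row 1: diag=6, rhs=72; c'=1/6, d'=12
row 2: denom=6−1·1/6=35/6; d'=(-69−1·12)/(35/6)=-486/35
back: M2=-486/35
back: M1=12−1/6·-486/35=501/35
M: M0=0, M1=501/35, M2=-486/35, M3=0
seg 0: a=2, c=M0/2=0, d=(M1−M0)/(6·2)=167/140, b=Δ0−h0·(2M0+M1)/6=-272/35
seg 1: a=-4, c=M1/2=501/70, d=(M2−M1)/(6·1)=-47/10, b=Δ1−h1·(2M1+M2)/6=229/35
seg 2: a=5, c=M2/2=-243/35, d=(M3−M2)/(6·2)=81/70, b=Δ2−h2·(2M2+M3)/6=473/70
t_q=1/2 → seg 0, τ=1/2; S=2+-272/35·τ+0·τ²+167/140·τ³=-389/224

  seg 0: a=2 b=-272/35 c=0 d=167/140
  seg 1: a=-4 b=229/35 c=501/70 d=-47/10
  seg 2: a=5 b=473/70 c=-243/35 d=81/70
S(1/2) = -389/224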